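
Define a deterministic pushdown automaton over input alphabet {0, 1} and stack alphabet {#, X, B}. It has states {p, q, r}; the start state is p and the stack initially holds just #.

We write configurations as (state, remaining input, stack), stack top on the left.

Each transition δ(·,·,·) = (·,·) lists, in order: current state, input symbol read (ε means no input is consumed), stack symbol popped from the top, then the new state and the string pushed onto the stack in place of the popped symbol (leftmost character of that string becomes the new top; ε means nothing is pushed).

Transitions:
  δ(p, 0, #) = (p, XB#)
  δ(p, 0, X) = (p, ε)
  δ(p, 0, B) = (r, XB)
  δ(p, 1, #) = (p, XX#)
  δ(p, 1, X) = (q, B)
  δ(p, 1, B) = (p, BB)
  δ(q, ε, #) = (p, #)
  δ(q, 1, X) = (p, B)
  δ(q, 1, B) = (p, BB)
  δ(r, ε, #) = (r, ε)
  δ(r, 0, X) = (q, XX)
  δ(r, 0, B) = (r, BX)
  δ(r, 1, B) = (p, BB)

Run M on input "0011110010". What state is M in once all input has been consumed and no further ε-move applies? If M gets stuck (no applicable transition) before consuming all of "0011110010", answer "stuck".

r

(p, 0011110010, #)
  read 0, top #: go to p, push XB# → (p, 011110010, XB#)
  read 0, top X: go to p, push ε → (p, 11110010, B#)
  read 1, top B: go to p, push BB → (p, 1110010, BB#)
  read 1, top B: go to p, push BB → (p, 110010, BBB#)
  read 1, top B: go to p, push BB → (p, 10010, BBBB#)
  read 1, top B: go to p, push BB → (p, 0010, BBBBB#)
  read 0, top B: go to r, push XB → (r, 010, XBBBBB#)
  read 0, top X: go to q, push XX → (q, 10, XXBBBBB#)
  read 1, top X: go to p, push B → (p, 0, BXBBBBB#)
  read 0, top B: go to r, push XB → (r, ε, XBXBBBBB#)
All input consumed; M is in state r.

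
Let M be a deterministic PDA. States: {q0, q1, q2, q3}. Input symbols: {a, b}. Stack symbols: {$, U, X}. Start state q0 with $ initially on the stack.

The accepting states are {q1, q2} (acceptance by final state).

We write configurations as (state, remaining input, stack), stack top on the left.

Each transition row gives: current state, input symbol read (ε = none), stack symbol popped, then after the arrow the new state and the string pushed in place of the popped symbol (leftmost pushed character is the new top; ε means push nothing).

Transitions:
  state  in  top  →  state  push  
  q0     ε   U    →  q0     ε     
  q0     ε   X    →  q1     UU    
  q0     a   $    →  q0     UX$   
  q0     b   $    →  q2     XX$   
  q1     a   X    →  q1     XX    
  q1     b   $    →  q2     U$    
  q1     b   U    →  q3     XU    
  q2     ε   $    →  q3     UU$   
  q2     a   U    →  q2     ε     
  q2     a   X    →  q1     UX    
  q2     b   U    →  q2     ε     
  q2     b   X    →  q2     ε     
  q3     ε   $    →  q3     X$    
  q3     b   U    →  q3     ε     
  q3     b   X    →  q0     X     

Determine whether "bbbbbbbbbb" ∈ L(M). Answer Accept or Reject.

Accept

(q0, bbbbbbbbbb, $)
  read b, top $: go to q2, push XX$ → (q2, bbbbbbbbb, XX$)
  read b, top X: go to q2, push ε → (q2, bbbbbbbb, X$)
  read b, top X: go to q2, push ε → (q2, bbbbbbb, $)
  ε-move, top $: go to q3, push UU$ → (q3, bbbbbbb, UU$)
  read b, top U: go to q3, push ε → (q3, bbbbbb, U$)
  read b, top U: go to q3, push ε → (q3, bbbbb, $)
  ε-move, top $: go to q3, push X$ → (q3, bbbbb, X$)
  read b, top X: go to q0, push X → (q0, bbbb, X$)
  ε-move, top X: go to q1, push UU → (q1, bbbb, UU$)
  read b, top U: go to q3, push XU → (q3, bbb, XUU$)
  read b, top X: go to q0, push X → (q0, bb, XUU$)
  ε-move, top X: go to q1, push UU → (q1, bb, UUUU$)
  read b, top U: go to q3, push XU → (q3, b, XUUUU$)
  read b, top X: go to q0, push X → (q0, ε, XUUUU$)
  ε-move, top X: go to q1, push UU → (q1, ε, UUUUUU$)
All input consumed; state q1 ∈ F.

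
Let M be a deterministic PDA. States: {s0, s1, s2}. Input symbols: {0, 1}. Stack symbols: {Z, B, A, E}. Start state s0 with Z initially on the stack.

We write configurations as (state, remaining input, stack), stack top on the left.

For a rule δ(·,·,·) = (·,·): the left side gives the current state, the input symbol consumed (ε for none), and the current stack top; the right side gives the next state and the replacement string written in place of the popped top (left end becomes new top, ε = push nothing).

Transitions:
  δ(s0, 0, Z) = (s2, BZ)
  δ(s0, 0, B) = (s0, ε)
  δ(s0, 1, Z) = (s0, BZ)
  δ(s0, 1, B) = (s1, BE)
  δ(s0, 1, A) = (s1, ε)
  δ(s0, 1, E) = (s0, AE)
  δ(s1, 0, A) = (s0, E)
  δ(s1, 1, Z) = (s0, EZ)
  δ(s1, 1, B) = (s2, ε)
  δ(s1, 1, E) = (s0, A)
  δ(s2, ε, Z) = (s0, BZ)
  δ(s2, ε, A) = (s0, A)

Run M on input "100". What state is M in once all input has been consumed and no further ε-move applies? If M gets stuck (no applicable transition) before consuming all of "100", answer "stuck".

s2

(s0, 100, Z) ⊢ (s0, 00, BZ) ⊢ (s0, 0, Z) ⊢ (s2, ε, BZ)
All input consumed; M is in state s2.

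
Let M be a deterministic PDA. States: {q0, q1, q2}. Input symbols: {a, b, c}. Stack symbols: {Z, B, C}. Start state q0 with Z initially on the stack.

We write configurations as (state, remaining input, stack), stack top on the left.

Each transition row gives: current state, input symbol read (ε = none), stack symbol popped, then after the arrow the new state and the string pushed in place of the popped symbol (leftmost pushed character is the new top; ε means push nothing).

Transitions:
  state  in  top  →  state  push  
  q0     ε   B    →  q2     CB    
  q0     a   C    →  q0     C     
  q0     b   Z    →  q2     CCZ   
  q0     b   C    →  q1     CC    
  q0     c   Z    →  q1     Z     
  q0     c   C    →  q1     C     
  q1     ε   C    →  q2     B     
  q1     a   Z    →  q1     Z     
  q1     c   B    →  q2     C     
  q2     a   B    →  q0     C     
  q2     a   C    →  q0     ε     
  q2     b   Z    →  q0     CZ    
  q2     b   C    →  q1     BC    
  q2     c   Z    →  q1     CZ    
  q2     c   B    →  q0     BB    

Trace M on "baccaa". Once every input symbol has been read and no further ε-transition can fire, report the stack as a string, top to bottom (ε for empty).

(q0, baccaa, Z) ⊢ (q2, accaa, CCZ) ⊢ (q0, ccaa, CZ) ⊢ (q1, caa, CZ) ⊢ (q2, caa, BZ) ⊢ (q0, aa, BBZ) ⊢ (q2, aa, CBBZ) ⊢ (q0, a, BBZ) ⊢ (q2, a, CBBZ) ⊢ (q0, ε, BBZ) ⊢ (q2, ε, CBBZ)
All input consumed in state q2 with stack CBBZ.

CBBZ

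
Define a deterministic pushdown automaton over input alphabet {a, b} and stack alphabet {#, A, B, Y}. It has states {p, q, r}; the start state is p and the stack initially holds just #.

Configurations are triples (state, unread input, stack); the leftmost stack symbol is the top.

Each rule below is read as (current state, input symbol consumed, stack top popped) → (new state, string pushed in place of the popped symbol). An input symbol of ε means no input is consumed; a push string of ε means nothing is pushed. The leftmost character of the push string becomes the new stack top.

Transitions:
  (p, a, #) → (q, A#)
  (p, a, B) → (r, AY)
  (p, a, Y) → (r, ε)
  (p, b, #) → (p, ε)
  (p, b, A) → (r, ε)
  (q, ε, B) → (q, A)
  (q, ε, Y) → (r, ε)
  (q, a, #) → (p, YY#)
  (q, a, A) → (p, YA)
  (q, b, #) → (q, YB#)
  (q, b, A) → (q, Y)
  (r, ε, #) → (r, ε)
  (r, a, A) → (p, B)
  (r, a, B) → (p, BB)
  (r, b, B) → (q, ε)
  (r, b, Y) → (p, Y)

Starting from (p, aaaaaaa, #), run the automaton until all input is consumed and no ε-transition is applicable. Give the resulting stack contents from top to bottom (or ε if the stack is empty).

(p, aaaaaaa, #) ⊢ (q, aaaaaa, A#) ⊢ (p, aaaaa, YA#) ⊢ (r, aaaa, A#) ⊢ (p, aaa, B#) ⊢ (r, aa, AY#) ⊢ (p, a, BY#) ⊢ (r, ε, AYY#)
All input consumed in state r with stack AYY#.

AYY#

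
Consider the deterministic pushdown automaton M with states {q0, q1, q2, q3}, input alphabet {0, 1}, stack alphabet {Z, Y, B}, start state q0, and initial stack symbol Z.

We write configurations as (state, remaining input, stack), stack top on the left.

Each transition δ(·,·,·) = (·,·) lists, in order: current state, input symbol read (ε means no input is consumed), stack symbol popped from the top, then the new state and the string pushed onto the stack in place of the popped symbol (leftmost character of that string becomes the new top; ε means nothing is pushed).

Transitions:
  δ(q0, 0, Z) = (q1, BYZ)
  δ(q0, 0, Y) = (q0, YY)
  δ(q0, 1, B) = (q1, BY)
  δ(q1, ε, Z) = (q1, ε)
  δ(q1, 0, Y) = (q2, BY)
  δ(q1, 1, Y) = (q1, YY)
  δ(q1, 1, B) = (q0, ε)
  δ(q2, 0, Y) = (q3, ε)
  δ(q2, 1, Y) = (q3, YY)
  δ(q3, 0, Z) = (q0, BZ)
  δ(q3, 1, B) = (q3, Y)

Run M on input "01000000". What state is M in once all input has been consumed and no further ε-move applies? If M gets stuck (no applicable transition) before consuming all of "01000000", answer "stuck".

(q0, 01000000, Z)
  read 0, top Z: go to q1, push BYZ → (q1, 1000000, BYZ)
  read 1, top B: go to q0, push ε → (q0, 000000, YZ)
  read 0, top Y: go to q0, push YY → (q0, 00000, YYZ)
  read 0, top Y: go to q0, push YY → (q0, 0000, YYYZ)
  read 0, top Y: go to q0, push YY → (q0, 000, YYYYZ)
  read 0, top Y: go to q0, push YY → (q0, 00, YYYYYZ)
  read 0, top Y: go to q0, push YY → (q0, 0, YYYYYYZ)
  read 0, top Y: go to q0, push YY → (q0, ε, YYYYYYYZ)
All input consumed; M is in state q0.

q0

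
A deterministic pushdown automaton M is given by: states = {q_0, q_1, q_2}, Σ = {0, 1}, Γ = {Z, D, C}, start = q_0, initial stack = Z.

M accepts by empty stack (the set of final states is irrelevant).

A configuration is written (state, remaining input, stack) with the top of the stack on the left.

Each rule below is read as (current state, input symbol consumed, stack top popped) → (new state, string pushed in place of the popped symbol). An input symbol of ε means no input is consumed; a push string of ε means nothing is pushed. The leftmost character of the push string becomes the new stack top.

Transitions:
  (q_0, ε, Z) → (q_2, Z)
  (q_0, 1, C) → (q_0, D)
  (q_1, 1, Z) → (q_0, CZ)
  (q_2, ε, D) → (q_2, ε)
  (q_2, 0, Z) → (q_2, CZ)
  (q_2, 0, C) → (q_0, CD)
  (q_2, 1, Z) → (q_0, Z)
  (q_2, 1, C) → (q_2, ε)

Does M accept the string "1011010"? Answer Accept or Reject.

Reject

(q_0, 1011010, Z) ⊢ (q_2, 1011010, Z) ⊢ (q_0, 011010, Z) ⊢ (q_2, 011010, Z) ⊢ (q_2, 11010, CZ) ⊢ (q_2, 1010, Z) ⊢ (q_0, 010, Z) ⊢ (q_2, 010, Z) ⊢ (q_2, 10, CZ) ⊢ (q_2, 0, Z) ⊢ (q_2, ε, CZ)
All input consumed; stack is CZ, not empty, and no further ε-move applies.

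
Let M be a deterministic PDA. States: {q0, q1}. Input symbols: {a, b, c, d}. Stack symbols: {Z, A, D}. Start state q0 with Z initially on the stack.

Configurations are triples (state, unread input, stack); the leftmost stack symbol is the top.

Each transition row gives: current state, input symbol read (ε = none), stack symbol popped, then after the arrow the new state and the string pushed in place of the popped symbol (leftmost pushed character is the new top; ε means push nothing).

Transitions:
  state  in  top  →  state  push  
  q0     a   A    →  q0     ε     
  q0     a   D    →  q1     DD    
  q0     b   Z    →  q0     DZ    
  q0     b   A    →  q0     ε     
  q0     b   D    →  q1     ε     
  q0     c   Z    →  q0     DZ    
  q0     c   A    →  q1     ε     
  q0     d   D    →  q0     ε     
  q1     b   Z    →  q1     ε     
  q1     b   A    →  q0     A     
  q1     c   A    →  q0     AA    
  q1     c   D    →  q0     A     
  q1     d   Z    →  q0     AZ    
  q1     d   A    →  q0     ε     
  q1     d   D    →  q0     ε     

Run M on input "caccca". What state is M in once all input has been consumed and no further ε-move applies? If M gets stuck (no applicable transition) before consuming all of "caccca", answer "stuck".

q0

(q0, caccca, Z) ⊢ (q0, accca, DZ) ⊢ (q1, ccca, DDZ) ⊢ (q0, cca, ADZ) ⊢ (q1, ca, DZ) ⊢ (q0, a, AZ) ⊢ (q0, ε, Z)
All input consumed; M is in state q0.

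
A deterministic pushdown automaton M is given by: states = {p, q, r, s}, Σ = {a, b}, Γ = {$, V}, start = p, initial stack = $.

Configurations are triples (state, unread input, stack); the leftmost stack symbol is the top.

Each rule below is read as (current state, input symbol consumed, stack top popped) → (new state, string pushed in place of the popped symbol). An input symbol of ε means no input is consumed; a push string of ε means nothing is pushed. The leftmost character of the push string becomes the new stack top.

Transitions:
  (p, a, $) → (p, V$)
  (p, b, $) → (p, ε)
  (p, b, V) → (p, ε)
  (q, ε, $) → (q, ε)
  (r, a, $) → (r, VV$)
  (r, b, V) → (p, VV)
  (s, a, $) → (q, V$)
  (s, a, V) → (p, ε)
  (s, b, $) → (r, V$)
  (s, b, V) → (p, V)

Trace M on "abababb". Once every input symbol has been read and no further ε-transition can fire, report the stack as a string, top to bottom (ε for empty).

(p, abababb, $)
  read a, top $: go to p, push V$ → (p, bababb, V$)
  read b, top V: go to p, push ε → (p, ababb, $)
  read a, top $: go to p, push V$ → (p, babb, V$)
  read b, top V: go to p, push ε → (p, abb, $)
  read a, top $: go to p, push V$ → (p, bb, V$)
  read b, top V: go to p, push ε → (p, b, $)
  read b, top $: go to p, push ε → (p, ε, ε)
All input consumed in state p with stack ε.

ε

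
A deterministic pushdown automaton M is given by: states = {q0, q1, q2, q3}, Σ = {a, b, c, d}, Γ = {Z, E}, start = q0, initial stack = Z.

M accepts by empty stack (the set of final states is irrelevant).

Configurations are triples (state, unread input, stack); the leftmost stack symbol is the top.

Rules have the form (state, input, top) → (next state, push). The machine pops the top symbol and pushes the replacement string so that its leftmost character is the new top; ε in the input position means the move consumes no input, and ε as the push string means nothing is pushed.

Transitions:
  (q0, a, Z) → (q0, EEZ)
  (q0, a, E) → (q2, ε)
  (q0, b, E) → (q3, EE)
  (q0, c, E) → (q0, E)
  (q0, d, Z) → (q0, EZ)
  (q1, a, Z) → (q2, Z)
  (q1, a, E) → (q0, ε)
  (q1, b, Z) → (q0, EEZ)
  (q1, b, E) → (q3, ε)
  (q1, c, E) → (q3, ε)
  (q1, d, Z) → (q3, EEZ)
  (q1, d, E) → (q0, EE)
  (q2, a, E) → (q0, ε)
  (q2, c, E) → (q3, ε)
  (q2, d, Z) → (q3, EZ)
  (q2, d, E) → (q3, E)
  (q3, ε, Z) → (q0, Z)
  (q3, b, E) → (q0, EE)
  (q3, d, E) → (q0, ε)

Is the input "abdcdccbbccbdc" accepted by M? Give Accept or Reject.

(q0, abdcdccbbccbdc, Z) ⊢ (q0, bdcdccbbccbdc, EEZ) ⊢ (q3, dcdccbbccbdc, EEEZ) ⊢ (q0, cdccbbccbdc, EEZ) ⊢ (q0, dccbbccbdc, EEZ)
No transition applies at (q0, dccbbccbdc, EEZ); input not fully consumed.

Reject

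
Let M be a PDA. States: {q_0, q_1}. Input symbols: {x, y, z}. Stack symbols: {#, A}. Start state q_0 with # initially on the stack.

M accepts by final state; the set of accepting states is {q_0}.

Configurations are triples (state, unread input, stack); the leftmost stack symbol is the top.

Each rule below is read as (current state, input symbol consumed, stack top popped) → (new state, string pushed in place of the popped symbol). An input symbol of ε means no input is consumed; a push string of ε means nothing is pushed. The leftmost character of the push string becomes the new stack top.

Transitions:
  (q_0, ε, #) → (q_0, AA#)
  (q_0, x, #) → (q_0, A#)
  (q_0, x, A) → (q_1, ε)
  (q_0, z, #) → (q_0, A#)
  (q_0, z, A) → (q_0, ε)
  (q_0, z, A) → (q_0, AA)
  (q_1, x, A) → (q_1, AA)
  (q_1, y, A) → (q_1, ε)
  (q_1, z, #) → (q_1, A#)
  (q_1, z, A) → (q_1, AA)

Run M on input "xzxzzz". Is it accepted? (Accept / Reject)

Accept

One accepting computation: (q_0, xzxzzz, #) ⊢ (q_0, zxzzz, A#) ⊢ (q_0, xzzz, #) ⊢ (q_0, zzz, A#) ⊢ (q_0, zz, #) ⊢ (q_0, z, A#) ⊢ (q_0, ε, #)
All input consumed and state q_0 ∈ F.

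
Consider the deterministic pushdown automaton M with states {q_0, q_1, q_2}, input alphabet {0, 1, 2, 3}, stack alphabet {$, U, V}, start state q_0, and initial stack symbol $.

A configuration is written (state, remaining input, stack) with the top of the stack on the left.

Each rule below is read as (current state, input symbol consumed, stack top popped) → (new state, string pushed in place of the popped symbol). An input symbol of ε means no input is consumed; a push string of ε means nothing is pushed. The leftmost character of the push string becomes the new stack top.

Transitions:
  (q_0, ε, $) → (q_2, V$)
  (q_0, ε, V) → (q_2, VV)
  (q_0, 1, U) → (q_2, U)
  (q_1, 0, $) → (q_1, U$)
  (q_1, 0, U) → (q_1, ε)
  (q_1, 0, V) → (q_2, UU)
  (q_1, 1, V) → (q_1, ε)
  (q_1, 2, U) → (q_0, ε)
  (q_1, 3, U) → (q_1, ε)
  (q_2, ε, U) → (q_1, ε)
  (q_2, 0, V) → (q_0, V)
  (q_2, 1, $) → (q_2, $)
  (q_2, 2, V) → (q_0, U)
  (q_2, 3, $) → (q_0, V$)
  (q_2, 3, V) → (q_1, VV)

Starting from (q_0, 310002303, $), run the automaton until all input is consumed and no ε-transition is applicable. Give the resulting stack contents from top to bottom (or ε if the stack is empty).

(q_0, 310002303, $)
  ε-move, top $: go to q_2, push V$ → (q_2, 310002303, V$)
  read 3, top V: go to q_1, push VV → (q_1, 10002303, VV$)
  read 1, top V: go to q_1, push ε → (q_1, 0002303, V$)
  read 0, top V: go to q_2, push UU → (q_2, 002303, UU$)
  ε-move, top U: go to q_1, push ε → (q_1, 002303, U$)
  read 0, top U: go to q_1, push ε → (q_1, 02303, $)
  read 0, top $: go to q_1, push U$ → (q_1, 2303, U$)
  read 2, top U: go to q_0, push ε → (q_0, 303, $)
  ε-move, top $: go to q_2, push V$ → (q_2, 303, V$)
  read 3, top V: go to q_1, push VV → (q_1, 03, VV$)
  read 0, top V: go to q_2, push UU → (q_2, 3, UUV$)
  ε-move, top U: go to q_1, push ε → (q_1, 3, UV$)
  read 3, top U: go to q_1, push ε → (q_1, ε, V$)
All input consumed in state q_1 with stack V$.

V$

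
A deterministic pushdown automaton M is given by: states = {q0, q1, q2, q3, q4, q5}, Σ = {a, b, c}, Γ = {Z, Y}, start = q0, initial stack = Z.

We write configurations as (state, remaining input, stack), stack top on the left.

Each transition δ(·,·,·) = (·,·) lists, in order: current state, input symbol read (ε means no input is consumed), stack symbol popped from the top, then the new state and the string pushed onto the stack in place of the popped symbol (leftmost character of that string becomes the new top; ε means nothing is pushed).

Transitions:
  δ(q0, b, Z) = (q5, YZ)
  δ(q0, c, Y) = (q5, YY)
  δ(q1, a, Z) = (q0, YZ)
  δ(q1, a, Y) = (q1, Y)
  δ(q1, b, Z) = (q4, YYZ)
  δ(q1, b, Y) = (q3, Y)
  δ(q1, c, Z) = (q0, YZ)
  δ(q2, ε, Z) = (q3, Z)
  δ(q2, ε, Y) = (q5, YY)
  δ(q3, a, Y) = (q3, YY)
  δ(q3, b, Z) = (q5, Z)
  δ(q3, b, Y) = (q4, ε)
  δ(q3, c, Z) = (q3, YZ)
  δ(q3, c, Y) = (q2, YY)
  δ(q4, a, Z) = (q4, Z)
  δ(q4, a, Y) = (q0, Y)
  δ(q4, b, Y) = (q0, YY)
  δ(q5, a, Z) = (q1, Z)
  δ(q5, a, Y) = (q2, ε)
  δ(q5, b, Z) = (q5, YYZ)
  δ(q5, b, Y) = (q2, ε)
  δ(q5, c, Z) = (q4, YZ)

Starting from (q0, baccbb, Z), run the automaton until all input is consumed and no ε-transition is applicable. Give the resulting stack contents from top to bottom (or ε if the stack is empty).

(q0, baccbb, Z) ⊢ (q5, accbb, YZ) ⊢ (q2, ccbb, Z) ⊢ (q3, ccbb, Z) ⊢ (q3, cbb, YZ) ⊢ (q2, bb, YYZ) ⊢ (q5, bb, YYYZ) ⊢ (q2, b, YYZ) ⊢ (q5, b, YYYZ) ⊢ (q2, ε, YYZ) ⊢ (q5, ε, YYYZ)
All input consumed in state q5 with stack YYYZ.

YYYZ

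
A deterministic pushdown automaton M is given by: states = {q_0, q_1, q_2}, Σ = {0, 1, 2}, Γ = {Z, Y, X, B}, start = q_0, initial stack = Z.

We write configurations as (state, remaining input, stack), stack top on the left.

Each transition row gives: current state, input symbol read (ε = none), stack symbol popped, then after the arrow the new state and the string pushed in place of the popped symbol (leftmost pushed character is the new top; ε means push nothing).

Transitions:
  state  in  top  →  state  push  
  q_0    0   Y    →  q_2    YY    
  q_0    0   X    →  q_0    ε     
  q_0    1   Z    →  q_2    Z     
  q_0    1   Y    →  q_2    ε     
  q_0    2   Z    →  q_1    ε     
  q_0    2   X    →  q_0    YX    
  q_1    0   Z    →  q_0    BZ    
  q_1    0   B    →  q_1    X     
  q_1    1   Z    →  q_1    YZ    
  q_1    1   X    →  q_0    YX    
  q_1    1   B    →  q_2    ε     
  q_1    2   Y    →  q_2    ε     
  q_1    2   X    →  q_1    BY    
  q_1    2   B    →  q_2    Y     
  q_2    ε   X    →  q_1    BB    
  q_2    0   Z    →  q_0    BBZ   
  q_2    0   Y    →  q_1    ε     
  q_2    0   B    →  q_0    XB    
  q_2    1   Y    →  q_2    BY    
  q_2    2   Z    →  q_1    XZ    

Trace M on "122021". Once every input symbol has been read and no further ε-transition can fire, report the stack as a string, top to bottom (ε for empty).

YYZ

(q_0, 122021, Z) ⊢ (q_2, 22021, Z) ⊢ (q_1, 2021, XZ) ⊢ (q_1, 021, BYZ) ⊢ (q_1, 21, XYZ) ⊢ (q_1, 1, BYYZ) ⊢ (q_2, ε, YYZ)
All input consumed in state q_2 with stack YYZ.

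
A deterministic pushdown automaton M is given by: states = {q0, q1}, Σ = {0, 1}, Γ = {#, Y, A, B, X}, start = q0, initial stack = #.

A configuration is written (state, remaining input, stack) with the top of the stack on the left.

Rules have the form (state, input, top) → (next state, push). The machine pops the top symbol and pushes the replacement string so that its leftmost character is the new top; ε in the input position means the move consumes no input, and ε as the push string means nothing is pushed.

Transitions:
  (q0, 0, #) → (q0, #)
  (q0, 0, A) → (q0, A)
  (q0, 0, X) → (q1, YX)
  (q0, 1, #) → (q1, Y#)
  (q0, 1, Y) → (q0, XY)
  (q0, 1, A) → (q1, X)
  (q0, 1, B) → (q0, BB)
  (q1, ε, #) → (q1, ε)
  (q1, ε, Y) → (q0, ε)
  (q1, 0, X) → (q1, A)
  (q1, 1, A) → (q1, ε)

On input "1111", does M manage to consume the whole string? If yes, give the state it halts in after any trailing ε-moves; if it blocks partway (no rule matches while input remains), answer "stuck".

(q0, 1111, #)
  read 1, top #: go to q1, push Y# → (q1, 111, Y#)
  ε-move, top Y: go to q0, push ε → (q0, 111, #)
  read 1, top #: go to q1, push Y# → (q1, 11, Y#)
  ε-move, top Y: go to q0, push ε → (q0, 11, #)
  read 1, top #: go to q1, push Y# → (q1, 1, Y#)
  ε-move, top Y: go to q0, push ε → (q0, 1, #)
  read 1, top #: go to q1, push Y# → (q1, ε, Y#)
  ε-move, top Y: go to q0, push ε → (q0, ε, #)
All input consumed; M is in state q0.

q0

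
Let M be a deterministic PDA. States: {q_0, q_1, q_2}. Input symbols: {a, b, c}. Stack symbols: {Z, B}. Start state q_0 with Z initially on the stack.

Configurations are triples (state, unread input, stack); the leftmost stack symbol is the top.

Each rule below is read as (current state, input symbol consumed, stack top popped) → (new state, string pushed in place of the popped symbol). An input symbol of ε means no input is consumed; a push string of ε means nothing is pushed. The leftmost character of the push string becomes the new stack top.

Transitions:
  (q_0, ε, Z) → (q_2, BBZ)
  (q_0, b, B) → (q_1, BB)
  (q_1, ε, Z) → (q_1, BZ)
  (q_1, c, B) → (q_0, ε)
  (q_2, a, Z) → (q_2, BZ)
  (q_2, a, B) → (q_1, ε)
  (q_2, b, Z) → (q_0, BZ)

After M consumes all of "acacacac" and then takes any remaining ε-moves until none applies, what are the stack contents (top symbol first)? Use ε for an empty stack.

(q_0, acacacac, Z) ⊢ (q_2, acacacac, BBZ) ⊢ (q_1, cacacac, BZ) ⊢ (q_0, acacac, Z) ⊢ (q_2, acacac, BBZ) ⊢ (q_1, cacac, BZ) ⊢ (q_0, acac, Z) ⊢ (q_2, acac, BBZ) ⊢ (q_1, cac, BZ) ⊢ (q_0, ac, Z) ⊢ (q_2, ac, BBZ) ⊢ (q_1, c, BZ) ⊢ (q_0, ε, Z) ⊢ (q_2, ε, BBZ)
All input consumed in state q_2 with stack BBZ.

BBZ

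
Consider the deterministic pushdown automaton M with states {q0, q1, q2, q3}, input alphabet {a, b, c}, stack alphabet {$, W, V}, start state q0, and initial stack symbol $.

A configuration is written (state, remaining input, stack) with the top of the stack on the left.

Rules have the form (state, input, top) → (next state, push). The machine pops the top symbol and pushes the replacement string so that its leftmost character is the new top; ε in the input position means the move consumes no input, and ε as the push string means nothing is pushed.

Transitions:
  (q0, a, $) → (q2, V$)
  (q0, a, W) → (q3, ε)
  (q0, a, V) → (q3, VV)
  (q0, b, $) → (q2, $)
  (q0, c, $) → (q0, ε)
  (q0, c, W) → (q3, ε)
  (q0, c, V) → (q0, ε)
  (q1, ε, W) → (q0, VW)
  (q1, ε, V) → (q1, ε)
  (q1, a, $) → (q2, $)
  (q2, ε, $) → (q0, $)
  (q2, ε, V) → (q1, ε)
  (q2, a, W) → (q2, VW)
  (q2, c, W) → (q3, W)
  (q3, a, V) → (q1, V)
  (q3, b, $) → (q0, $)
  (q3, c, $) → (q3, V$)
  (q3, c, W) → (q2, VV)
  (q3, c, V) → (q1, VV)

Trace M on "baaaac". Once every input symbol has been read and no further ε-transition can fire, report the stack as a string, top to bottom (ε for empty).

ε

(q0, baaaac, $)
  read b, top $: go to q2, push $ → (q2, aaaac, $)
  ε-move, top $: go to q0, push $ → (q0, aaaac, $)
  read a, top $: go to q2, push V$ → (q2, aaac, V$)
  ε-move, top V: go to q1, push ε → (q1, aaac, $)
  read a, top $: go to q2, push $ → (q2, aac, $)
  ε-move, top $: go to q0, push $ → (q0, aac, $)
  read a, top $: go to q2, push V$ → (q2, ac, V$)
  ε-move, top V: go to q1, push ε → (q1, ac, $)
  read a, top $: go to q2, push $ → (q2, c, $)
  ε-move, top $: go to q0, push $ → (q0, c, $)
  read c, top $: go to q0, push ε → (q0, ε, ε)
All input consumed in state q0 with stack ε.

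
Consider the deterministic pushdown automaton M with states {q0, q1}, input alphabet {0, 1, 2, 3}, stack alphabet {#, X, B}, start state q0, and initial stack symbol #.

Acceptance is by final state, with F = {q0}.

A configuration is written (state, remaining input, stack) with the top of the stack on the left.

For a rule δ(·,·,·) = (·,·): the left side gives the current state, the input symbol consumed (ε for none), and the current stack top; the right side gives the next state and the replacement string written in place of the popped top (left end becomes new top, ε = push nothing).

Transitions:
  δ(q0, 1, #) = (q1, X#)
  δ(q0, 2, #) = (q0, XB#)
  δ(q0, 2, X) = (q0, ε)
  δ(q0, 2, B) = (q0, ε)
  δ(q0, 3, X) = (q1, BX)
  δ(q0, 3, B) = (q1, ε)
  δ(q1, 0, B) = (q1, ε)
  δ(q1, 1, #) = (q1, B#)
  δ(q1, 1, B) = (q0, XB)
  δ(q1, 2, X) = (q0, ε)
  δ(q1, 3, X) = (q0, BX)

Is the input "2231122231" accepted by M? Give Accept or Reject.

(q0, 2231122231, #)
  read 2, top #: go to q0, push XB# → (q0, 231122231, XB#)
  read 2, top X: go to q0, push ε → (q0, 31122231, B#)
  read 3, top B: go to q1, push ε → (q1, 1122231, #)
  read 1, top #: go to q1, push B# → (q1, 122231, B#)
  read 1, top B: go to q0, push XB → (q0, 22231, XB#)
  read 2, top X: go to q0, push ε → (q0, 2231, B#)
  read 2, top B: go to q0, push ε → (q0, 231, #)
  read 2, top #: go to q0, push XB# → (q0, 31, XB#)
  read 3, top X: go to q1, push BX → (q1, 1, BXB#)
  read 1, top B: go to q0, push XB → (q0, ε, XBXB#)
All input consumed; state q0 ∈ F.

Accept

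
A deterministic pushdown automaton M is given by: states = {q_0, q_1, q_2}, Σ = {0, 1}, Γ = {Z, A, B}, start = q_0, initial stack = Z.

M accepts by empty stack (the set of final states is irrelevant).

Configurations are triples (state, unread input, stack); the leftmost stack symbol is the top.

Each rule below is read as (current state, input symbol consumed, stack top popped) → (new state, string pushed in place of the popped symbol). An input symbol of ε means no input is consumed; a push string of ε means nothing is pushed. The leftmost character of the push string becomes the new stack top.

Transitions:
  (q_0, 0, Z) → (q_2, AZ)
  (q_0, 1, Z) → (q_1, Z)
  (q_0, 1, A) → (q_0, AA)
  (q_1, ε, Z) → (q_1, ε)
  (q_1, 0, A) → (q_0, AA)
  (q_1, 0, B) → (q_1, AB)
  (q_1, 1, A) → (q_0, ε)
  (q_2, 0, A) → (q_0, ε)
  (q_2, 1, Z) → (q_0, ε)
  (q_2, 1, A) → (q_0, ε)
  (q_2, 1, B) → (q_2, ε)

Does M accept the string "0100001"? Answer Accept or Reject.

Accept

(q_0, 0100001, Z)
  read 0, top Z: go to q_2, push AZ → (q_2, 100001, AZ)
  read 1, top A: go to q_0, push ε → (q_0, 00001, Z)
  read 0, top Z: go to q_2, push AZ → (q_2, 0001, AZ)
  read 0, top A: go to q_0, push ε → (q_0, 001, Z)
  read 0, top Z: go to q_2, push AZ → (q_2, 01, AZ)
  read 0, top A: go to q_0, push ε → (q_0, 1, Z)
  read 1, top Z: go to q_1, push Z → (q_1, ε, Z)
  ε-move, top Z: go to q_1, push ε → (q_1, ε, ε)
All input consumed and the stack is empty.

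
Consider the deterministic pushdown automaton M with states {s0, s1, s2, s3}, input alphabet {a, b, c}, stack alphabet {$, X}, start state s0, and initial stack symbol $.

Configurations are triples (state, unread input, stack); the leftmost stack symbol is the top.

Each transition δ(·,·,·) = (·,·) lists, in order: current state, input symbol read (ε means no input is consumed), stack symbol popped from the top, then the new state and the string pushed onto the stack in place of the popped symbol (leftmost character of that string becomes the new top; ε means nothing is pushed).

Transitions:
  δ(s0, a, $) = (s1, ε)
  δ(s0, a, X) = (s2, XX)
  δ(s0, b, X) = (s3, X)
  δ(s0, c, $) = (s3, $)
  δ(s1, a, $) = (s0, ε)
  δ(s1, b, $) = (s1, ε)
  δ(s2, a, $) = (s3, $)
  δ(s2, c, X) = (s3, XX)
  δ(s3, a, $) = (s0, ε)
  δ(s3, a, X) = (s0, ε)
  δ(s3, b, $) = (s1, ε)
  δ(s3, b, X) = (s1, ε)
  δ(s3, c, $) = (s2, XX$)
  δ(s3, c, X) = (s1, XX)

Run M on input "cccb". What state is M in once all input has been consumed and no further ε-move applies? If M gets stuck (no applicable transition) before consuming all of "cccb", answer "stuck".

s1

(s0, cccb, $) ⊢ (s3, ccb, $) ⊢ (s2, cb, XX$) ⊢ (s3, b, XXX$) ⊢ (s1, ε, XX$)
All input consumed; M is in state s1.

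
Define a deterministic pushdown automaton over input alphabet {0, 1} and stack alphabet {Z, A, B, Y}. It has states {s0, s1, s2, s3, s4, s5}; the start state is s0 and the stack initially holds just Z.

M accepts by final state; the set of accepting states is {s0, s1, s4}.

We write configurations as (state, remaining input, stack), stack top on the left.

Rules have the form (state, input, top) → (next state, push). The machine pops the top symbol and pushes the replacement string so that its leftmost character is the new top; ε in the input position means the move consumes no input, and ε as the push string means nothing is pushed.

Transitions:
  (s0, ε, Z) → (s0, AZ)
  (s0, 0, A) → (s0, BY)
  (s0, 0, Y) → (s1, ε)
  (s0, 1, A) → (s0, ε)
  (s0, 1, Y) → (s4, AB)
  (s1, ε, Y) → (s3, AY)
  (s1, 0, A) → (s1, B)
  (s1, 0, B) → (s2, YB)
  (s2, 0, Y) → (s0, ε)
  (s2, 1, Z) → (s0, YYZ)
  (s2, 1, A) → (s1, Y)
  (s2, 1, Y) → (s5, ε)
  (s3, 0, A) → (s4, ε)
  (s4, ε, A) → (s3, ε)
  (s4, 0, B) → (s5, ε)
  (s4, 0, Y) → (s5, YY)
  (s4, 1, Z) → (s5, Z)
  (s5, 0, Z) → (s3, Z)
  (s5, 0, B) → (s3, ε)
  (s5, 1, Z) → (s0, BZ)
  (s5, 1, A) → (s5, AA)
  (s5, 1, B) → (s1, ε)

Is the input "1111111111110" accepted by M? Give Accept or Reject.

Accept

(s0, 1111111111110, Z) ⊢ (s0, 1111111111110, AZ) ⊢ (s0, 111111111110, Z) ⊢ (s0, 111111111110, AZ) ⊢ (s0, 11111111110, Z) ⊢ (s0, 11111111110, AZ) ⊢ (s0, 1111111110, Z) ⊢ (s0, 1111111110, AZ) ⊢ (s0, 111111110, Z) ⊢ (s0, 111111110, AZ) ⊢ (s0, 11111110, Z) ⊢ (s0, 11111110, AZ) ⊢ (s0, 1111110, Z) ⊢ (s0, 1111110, AZ) ⊢ (s0, 111110, Z) ⊢ (s0, 111110, AZ) ⊢ (s0, 11110, Z) ⊢ (s0, 11110, AZ) ⊢ (s0, 1110, Z) ⊢ (s0, 1110, AZ) ⊢ (s0, 110, Z) ⊢ (s0, 110, AZ) ⊢ (s0, 10, Z) ⊢ (s0, 10, AZ) ⊢ (s0, 0, Z) ⊢ (s0, 0, AZ) ⊢ (s0, ε, BYZ)
All input consumed; state s0 ∈ F.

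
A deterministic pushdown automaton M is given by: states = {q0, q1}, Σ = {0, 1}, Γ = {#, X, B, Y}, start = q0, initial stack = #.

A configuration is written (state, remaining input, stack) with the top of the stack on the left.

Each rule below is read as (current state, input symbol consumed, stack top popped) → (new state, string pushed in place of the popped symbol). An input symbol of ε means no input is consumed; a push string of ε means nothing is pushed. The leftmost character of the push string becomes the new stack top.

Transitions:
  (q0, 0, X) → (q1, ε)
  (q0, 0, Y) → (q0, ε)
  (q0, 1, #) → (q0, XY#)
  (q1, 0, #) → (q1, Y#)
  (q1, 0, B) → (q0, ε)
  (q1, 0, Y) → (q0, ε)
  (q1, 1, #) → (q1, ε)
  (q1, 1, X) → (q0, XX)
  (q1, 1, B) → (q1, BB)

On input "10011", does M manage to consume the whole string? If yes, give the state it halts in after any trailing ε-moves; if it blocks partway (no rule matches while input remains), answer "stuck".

(q0, 10011, #) ⊢ (q0, 0011, XY#) ⊢ (q1, 011, Y#) ⊢ (q0, 11, #) ⊢ (q0, 1, XY#)
No transition for (q0, 1, top X); M blocks with input 1 remaining.

stuck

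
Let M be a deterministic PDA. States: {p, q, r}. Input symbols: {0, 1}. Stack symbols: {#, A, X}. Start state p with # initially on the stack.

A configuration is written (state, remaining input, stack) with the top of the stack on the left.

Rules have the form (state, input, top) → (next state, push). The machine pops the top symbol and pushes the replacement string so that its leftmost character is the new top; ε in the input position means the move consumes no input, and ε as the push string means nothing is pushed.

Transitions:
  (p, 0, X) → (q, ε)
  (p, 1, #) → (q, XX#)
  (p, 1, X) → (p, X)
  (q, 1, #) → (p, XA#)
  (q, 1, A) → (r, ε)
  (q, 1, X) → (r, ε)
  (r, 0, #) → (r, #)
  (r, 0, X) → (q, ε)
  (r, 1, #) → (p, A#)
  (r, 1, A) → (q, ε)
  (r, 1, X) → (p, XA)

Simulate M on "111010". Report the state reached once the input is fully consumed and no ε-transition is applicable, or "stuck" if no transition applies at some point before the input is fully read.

r

(p, 111010, #)
  read 1, top #: go to q, push XX# → (q, 11010, XX#)
  read 1, top X: go to r, push ε → (r, 1010, X#)
  read 1, top X: go to p, push XA → (p, 010, XA#)
  read 0, top X: go to q, push ε → (q, 10, A#)
  read 1, top A: go to r, push ε → (r, 0, #)
  read 0, top #: go to r, push # → (r, ε, #)
All input consumed; M is in state r.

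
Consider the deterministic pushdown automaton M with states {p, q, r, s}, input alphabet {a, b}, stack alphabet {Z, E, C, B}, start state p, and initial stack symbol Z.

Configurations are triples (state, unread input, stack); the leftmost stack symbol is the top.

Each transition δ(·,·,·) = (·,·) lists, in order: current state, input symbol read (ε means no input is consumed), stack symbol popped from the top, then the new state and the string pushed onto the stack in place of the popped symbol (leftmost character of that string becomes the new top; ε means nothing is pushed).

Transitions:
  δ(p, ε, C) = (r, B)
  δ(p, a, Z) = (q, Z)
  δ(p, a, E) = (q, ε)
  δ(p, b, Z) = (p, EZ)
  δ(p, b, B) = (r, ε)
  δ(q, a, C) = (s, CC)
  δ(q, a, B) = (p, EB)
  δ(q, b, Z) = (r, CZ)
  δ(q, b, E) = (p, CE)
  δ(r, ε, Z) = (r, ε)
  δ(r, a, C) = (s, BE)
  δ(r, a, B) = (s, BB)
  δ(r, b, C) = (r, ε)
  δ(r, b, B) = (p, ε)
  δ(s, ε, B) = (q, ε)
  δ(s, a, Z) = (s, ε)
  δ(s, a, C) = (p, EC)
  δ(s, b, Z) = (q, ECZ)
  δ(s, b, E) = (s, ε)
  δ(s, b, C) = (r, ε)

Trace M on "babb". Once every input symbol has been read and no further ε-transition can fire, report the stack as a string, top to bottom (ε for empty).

(p, babb, Z) ⊢ (p, abb, EZ) ⊢ (q, bb, Z) ⊢ (r, b, CZ) ⊢ (r, ε, Z) ⊢ (r, ε, ε)
All input consumed in state r with stack ε.

ε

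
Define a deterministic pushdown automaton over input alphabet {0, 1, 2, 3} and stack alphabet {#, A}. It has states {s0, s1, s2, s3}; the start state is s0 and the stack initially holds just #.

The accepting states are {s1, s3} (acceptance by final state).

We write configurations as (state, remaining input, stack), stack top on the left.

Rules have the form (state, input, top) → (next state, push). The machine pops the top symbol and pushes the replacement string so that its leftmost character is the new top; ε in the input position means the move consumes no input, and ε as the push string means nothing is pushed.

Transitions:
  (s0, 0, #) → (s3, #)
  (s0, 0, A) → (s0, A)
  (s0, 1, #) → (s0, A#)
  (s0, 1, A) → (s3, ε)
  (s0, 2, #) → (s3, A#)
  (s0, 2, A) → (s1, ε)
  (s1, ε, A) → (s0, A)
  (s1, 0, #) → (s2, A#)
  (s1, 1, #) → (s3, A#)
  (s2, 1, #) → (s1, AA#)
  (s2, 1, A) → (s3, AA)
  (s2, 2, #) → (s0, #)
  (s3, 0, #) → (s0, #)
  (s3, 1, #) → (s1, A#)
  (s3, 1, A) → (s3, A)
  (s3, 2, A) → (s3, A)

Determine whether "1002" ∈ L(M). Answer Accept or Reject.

(s0, 1002, #)
  read 1, top #: go to s0, push A# → (s0, 002, A#)
  read 0, top A: go to s0, push A → (s0, 02, A#)
  read 0, top A: go to s0, push A → (s0, 2, A#)
  read 2, top A: go to s1, push ε → (s1, ε, #)
All input consumed; state s1 ∈ F.

Accept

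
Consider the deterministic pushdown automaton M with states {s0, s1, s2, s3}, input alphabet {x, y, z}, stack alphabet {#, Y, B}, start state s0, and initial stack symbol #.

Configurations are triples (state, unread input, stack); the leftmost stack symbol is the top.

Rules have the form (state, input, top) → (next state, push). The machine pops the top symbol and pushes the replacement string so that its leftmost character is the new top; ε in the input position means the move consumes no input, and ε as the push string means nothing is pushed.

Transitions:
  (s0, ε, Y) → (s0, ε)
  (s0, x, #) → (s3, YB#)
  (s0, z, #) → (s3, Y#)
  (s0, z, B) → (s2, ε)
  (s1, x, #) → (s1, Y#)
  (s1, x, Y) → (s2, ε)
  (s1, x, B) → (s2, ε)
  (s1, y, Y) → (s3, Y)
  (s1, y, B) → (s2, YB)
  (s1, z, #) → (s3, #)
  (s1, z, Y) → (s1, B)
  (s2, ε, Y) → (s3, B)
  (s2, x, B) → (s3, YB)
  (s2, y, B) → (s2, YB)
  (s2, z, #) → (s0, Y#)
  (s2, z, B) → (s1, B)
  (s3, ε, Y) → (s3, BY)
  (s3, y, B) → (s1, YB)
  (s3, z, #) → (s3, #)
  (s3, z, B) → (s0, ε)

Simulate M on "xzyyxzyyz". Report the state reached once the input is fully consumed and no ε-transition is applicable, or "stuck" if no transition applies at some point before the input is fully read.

stuck

(s0, xzyyxzyyz, #)
  read x, top #: go to s3, push YB# → (s3, zyyxzyyz, YB#)
  ε-move, top Y: go to s3, push BY → (s3, zyyxzyyz, BYB#)
  read z, top B: go to s0, push ε → (s0, yyxzyyz, YB#)
  ε-move, top Y: go to s0, push ε → (s0, yyxzyyz, B#)
No transition for (s0, y, top B); M blocks with input yyxzyyz remaining.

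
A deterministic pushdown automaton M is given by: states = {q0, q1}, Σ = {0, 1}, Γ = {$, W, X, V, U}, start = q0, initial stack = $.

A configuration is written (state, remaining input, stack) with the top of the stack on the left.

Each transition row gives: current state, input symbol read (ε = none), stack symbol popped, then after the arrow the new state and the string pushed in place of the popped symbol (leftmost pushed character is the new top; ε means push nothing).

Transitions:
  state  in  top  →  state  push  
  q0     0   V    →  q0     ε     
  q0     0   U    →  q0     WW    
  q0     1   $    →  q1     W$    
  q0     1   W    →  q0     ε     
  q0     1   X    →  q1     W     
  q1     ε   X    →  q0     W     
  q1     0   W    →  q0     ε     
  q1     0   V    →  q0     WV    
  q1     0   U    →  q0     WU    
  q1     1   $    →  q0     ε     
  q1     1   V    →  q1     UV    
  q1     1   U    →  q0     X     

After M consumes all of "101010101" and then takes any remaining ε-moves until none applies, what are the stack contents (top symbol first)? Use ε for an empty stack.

W$

(q0, 101010101, $)
  read 1, top $: go to q1, push W$ → (q1, 01010101, W$)
  read 0, top W: go to q0, push ε → (q0, 1010101, $)
  read 1, top $: go to q1, push W$ → (q1, 010101, W$)
  read 0, top W: go to q0, push ε → (q0, 10101, $)
  read 1, top $: go to q1, push W$ → (q1, 0101, W$)
  read 0, top W: go to q0, push ε → (q0, 101, $)
  read 1, top $: go to q1, push W$ → (q1, 01, W$)
  read 0, top W: go to q0, push ε → (q0, 1, $)
  read 1, top $: go to q1, push W$ → (q1, ε, W$)
All input consumed in state q1 with stack W$.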